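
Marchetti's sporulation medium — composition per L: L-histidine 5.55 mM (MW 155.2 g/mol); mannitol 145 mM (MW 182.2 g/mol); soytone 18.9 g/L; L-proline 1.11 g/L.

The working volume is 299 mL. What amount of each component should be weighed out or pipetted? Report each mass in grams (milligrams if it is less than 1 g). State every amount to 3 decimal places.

Target volume = 299 mL = 0.299 L.
L-histidine: 5.55 mmol/L × 155.2 mg/mmol × 0.299 L = 257.547 mg
mannitol: 145 mmol/L × 182.2 g/mol × 0.299 L ÷ 1000 = 7.899 g
soytone: 18.9 g/L × 0.299 L = 5.651 g
L-proline: 1.11 g/L × 0.299 L = 0.33189 g = 331.890 mg

L-histidine 257.547 mg; mannitol 7.899 g; soytone 5.651 g; L-proline 331.890 mg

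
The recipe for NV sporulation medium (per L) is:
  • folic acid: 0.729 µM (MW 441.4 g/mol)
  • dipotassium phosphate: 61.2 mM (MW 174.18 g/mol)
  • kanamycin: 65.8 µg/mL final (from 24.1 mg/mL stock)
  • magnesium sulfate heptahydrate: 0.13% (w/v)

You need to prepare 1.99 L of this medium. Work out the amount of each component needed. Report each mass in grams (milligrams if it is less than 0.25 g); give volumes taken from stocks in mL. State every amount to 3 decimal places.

Scale factor relative to 1 L: 1.99.
folic acid: 0.729 µmol/L × 441.4 g/mol × 1.99 L ÷ 1000 = 0.640 mg
dipotassium phosphate: 61.2 mmol/L × 174.18 g/mol × 1.99 L ÷ 1000 = 21.213 g
kanamycin: V = C2·V2/C1 = 65.8 µg/mL × 1990 mL ÷ 24100 µg/mL = 5.433 mL
magnesium sulfate heptahydrate: 0.13% w/v = 1.3 g/L → 1.3 × 1.99 L = 2.587 g

folic acid 0.640 mg; dipotassium phosphate 21.213 g; kanamycin 5.433 mL; magnesium sulfate heptahydrate 2.587 g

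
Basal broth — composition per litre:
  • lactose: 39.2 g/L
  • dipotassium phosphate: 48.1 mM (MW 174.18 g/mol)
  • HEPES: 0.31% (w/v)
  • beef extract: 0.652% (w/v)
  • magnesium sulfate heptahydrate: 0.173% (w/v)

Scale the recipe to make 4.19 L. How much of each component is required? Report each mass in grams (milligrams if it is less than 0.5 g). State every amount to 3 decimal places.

Scale factor relative to 1 L: 4.19.
lactose: 39.2 g/L × 4.19 L = 164.248 g
dipotassium phosphate: 48.1 mmol/L × 174.18 g/mol × 4.19 L ÷ 1000 = 35.104 g
HEPES: 0.31% w/v = 3.1 g/L → 3.1 × 4.19 L = 12.989 g
beef extract: 0.652% w/v = 6.52 g/L → 6.52 × 4.19 L = 27.319 g
magnesium sulfate heptahydrate: 0.173 g per 100 mL × 4190 mL ÷ 100 = 7.249 g

lactose 164.248 g; dipotassium phosphate 35.104 g; HEPES 12.989 g; beef extract 27.319 g; magnesium sulfate heptahydrate 7.249 g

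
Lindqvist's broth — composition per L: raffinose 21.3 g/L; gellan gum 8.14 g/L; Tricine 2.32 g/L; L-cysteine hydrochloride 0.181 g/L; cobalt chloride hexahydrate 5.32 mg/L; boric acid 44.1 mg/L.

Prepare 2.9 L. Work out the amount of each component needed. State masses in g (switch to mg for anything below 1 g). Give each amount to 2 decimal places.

Scale factor relative to 1 L: 2.9.
raffinose: 21.3 g/L × 2.9 L = 61.77 g
gellan gum: 8.14 g/L × 2.9 L = 23.61 g
Tricine: 2.32 g/L × 2.9 L = 6.73 g
L-cysteine hydrochloride: 0.181 g/L × 2.9 L = 0.5249 g = 524.90 mg
cobalt chloride hexahydrate: 5.32 mg/L × 2.9 L = 15.43 mg
boric acid: 44.1 mg/L × 2.9 L = 127.89 mg

raffinose 61.77 g; gellan gum 23.61 g; Tricine 6.73 g; L-cysteine hydrochloride 524.90 mg; cobalt chloride hexahydrate 15.43 mg; boric acid 127.89 mg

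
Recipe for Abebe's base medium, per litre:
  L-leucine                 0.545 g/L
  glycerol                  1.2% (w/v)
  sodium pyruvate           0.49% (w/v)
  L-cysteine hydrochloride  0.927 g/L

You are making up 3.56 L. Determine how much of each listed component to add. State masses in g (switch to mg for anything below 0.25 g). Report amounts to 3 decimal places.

Working volume: 3.56 L.
L-leucine: 0.545 g/L × 3.56 L = 1.940 g
glycerol: 1.2% w/v = 12 g/L → 12 × 3.56 L = 42.720 g
sodium pyruvate: 0.49% w/v = 4.9 g/L → 4.9 × 3.56 L = 17.444 g
L-cysteine hydrochloride: 0.927 g/L × 3.56 L = 3.300 g

L-leucine 1.940 g; glycerol 42.720 g; sodium pyruvate 17.444 g; L-cysteine hydrochloride 3.300 g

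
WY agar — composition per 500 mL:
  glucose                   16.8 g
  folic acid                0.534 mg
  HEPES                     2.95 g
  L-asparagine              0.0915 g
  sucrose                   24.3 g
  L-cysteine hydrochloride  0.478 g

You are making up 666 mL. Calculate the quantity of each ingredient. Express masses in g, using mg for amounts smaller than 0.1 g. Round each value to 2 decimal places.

glucose 22.38 g; folic acid 0.71 mg; HEPES 3.93 g; L-asparagine 0.12 g; sucrose 32.37 g; L-cysteine hydrochloride 0.64 g

Scale factor = 666 mL / 500 mL = 1.332.
glucose: 16.8 g × (666 mL / 500 mL) = 22.38 g
folic acid: 0.534 mg × (666 mL / 500 mL) = 0.71 mg
HEPES: 2.95 g × (666 mL / 500 mL) = 3.93 g
L-asparagine: 0.0915 g × (666 mL / 500 mL) = 0.12 g
sucrose: 24.3 g × (666 mL / 500 mL) = 32.37 g
L-cysteine hydrochloride: 0.478 g × (666 mL / 500 mL) = 0.64 g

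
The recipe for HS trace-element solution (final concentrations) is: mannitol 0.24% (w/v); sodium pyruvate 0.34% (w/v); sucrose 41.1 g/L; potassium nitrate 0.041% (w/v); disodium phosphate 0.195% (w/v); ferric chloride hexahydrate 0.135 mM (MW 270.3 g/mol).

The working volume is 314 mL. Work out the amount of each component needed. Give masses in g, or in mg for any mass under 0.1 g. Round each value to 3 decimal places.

mannitol 0.754 g; sodium pyruvate 1.068 g; sucrose 12.905 g; potassium nitrate 0.129 g; disodium phosphate 0.612 g; ferric chloride hexahydrate 11.458 mg

Target volume = 314 mL = 0.314 L.
mannitol: 0.24 g per 100 mL × 314 mL ÷ 100 = 0.754 g
sodium pyruvate: 0.34% w/v = 3.4 g/L → 3.4 × 0.314 L = 1.068 g
sucrose: 41.1 g/L × 0.314 L = 12.905 g
potassium nitrate: 0.041 g per 100 mL × 314 mL ÷ 100 = 0.129 g
disodium phosphate: 0.195% w/v = 1.95 g/L → 1.95 × 0.314 L = 0.612 g
ferric chloride hexahydrate: 0.135 mmol/L × 270.3 mg/mmol × 0.314 L = 11.458 mg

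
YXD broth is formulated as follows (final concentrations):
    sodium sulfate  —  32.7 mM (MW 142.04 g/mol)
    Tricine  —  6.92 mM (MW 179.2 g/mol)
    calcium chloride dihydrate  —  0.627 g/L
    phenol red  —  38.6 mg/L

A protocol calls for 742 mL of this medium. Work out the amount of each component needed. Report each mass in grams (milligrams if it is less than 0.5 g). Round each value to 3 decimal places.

Target volume = 742 mL = 0.742 L.
sodium sulfate: 32.7 mmol/L × 142.04 g/mol × 0.742 L ÷ 1000 = 3.446 g
Tricine: 6.92 mmol/L × 179.2 g/mol × 0.742 L ÷ 1000 = 0.920 g
calcium chloride dihydrate: 0.627 g/L × 0.742 L = 0.465234 g = 465.234 mg
phenol red: 38.6 mg/L × 0.742 L = 28.641 mg

sodium sulfate 3.446 g; Tricine 0.920 g; calcium chloride dihydrate 465.234 mg; phenol red 28.641 mg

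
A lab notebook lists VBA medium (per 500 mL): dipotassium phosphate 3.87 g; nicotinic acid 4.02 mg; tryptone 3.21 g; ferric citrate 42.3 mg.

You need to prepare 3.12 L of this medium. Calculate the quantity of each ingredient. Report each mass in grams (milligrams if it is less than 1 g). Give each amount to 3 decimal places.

Ratio of target to recipe volume: 3120 / 500 = 6.24.
dipotassium phosphate: 3.87 g × (3120 mL / 500 mL) = 24.149 g
nicotinic acid: 4.02 mg × (3120 mL / 500 mL) = 25.085 mg
tryptone: 3.21 g × (3120 mL / 500 mL) = 20.030 g
ferric citrate: 42.3 mg × (3120 mL / 500 mL) = 263.952 mg

dipotassium phosphate 24.149 g; nicotinic acid 25.085 mg; tryptone 20.030 g; ferric citrate 263.952 mg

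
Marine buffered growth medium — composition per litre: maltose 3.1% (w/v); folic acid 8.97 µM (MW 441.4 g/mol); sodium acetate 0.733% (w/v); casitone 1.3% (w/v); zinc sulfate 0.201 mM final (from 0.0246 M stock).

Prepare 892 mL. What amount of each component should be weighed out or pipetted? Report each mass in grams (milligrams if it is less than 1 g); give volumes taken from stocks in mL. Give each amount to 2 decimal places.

maltose 27.65 g; folic acid 3.53 mg; sodium acetate 6.54 g; casitone 11.60 g; zinc sulfate 7.29 mL

Target volume = 892 mL = 0.892 L.
maltose: 3.1% w/v = 31 g/L → 31 × 0.892 L = 27.65 g
folic acid: 8.97 µmol/L × 441.4 g/mol × 0.892 L ÷ 1000 = 3.53 mg
sodium acetate: 0.733% w/v = 7.33 g/L → 7.33 × 0.892 L = 6.54 g
casitone: 1.3% w/v = 13 g/L → 13 × 0.892 L = 11.60 g
zinc sulfate: V = C2·V2/C1 = 0.201 mM × 892 mL ÷ 24.6 mM = 7.29 mL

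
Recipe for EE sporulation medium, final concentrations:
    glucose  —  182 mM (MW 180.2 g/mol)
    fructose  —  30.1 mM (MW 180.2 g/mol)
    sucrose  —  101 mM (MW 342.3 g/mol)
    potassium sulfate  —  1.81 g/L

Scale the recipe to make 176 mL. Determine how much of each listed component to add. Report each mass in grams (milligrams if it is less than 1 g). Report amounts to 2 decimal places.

Working volume: 176 mL = 0.176 L.
glucose: 182 mmol/L × 180.2 g/mol × 0.176 L ÷ 1000 = 5.77 g
fructose: 30.1 mmol/L × 180.2 mg/mmol × 0.176 L = 954.63 mg
sucrose: 101 mmol/L × 342.3 g/mol × 0.176 L ÷ 1000 = 6.08 g
potassium sulfate: 1.81 g/L × 0.176 L = 0.31856 g = 318.56 mg

glucose 5.77 g; fructose 954.63 mg; sucrose 6.08 g; potassium sulfate 318.56 mg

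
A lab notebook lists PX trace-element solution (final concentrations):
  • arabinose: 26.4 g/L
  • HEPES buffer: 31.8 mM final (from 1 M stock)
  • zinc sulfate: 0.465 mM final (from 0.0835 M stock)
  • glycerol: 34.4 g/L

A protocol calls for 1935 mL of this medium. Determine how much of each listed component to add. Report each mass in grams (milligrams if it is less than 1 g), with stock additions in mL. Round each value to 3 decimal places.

Scale factor relative to 1 L: 1.935.
arabinose: 26.4 g/L × 1.935 L = 51.084 g
HEPES buffer: C1V1 = C2V2 → 31.8 mM × 1935 mL ÷ 1000 mM = 61.533 mL
zinc sulfate: C1V1 = C2V2 → 0.465 mM × 1935 mL ÷ 83.5 mM = 10.776 mL
glycerol: 34.4 g/L × 1.935 L = 66.564 g

arabinose 51.084 g; HEPES buffer 61.533 mL; zinc sulfate 10.776 mL; glycerol 66.564 g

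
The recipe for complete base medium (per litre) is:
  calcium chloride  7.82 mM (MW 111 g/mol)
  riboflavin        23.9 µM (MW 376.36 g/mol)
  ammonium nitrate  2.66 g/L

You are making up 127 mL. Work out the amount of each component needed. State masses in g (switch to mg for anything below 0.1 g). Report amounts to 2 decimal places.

Target volume = 127 mL = 0.127 L.
calcium chloride: 7.82 mmol/L × 111 g/mol × 0.127 L ÷ 1000 = 0.11 g
riboflavin: 23.9 µmol/L × 376.36 g/mol × 0.127 L ÷ 1000 = 1.14 mg
ammonium nitrate: 2.66 g/L × 0.127 L = 0.34 g

calcium chloride 0.11 g; riboflavin 1.14 mg; ammonium nitrate 0.34 g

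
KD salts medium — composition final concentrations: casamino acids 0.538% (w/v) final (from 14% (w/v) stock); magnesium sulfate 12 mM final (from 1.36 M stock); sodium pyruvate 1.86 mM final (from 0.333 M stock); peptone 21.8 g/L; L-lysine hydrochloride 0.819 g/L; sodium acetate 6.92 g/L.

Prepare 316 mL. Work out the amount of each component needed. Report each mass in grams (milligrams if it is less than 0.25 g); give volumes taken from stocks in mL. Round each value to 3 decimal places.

Target volume = 316 mL = 0.316 L.
casamino acids: V = C2·V2/C1 = 0.538% ÷ 14% × 316 mL = 12.143 mL
magnesium sulfate: V = C2·V2/C1 = 12 mM × 316 mL ÷ 1360 mM = 2.788 mL
sodium pyruvate: V = C2·V2/C1 = 1.86 mM × 316 mL ÷ 333 mM = 1.765 mL
peptone: 21.8 g/L × 0.316 L = 6.889 g
L-lysine hydrochloride: 0.819 g/L × 0.316 L = 0.259 g
sodium acetate: 6.92 g/L × 0.316 L = 2.187 g

casamino acids 12.143 mL; magnesium sulfate 2.788 mL; sodium pyruvate 1.765 mL; peptone 6.889 g; L-lysine hydrochloride 0.259 g; sodium acetate 2.187 g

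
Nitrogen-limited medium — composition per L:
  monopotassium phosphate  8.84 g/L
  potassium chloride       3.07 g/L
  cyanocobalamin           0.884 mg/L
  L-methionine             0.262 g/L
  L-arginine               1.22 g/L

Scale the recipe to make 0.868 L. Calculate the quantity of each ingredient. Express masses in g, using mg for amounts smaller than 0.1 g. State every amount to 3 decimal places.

monopotassium phosphate 7.673 g; potassium chloride 2.665 g; cyanocobalamin 0.767 mg; L-methionine 0.227 g; L-arginine 1.059 g

Working volume: 0.868 L.
monopotassium phosphate: 8.84 g/L × 0.868 L = 7.673 g
potassium chloride: 3.07 g/L × 0.868 L = 2.665 g
cyanocobalamin: 0.884 mg/L × 0.868 L = 0.767 mg
L-methionine: 0.262 g/L × 0.868 L = 0.227 g
L-arginine: 1.22 g/L × 0.868 L = 1.059 g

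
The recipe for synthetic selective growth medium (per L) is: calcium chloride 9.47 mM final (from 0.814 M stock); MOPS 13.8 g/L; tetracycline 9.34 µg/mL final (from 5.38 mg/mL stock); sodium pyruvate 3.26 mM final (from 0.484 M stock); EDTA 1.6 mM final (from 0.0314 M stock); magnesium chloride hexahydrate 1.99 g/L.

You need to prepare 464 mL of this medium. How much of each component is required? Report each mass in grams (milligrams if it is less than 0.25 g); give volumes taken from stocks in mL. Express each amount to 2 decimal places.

Target volume = 464 mL = 0.464 L.
calcium chloride: V = C2·V2/C1 = 9.47 mM × 464 mL ÷ 814 mM = 5.40 mL
MOPS: 13.8 g/L × 0.464 L = 6.40 g
tetracycline: dilute stock: 9.34 µg/mL × 464 mL ÷ 5380 µg/mL = 0.81 mL
sodium pyruvate: V = C2·V2/C1 = 3.26 mM × 464 mL ÷ 484 mM = 3.13 mL
EDTA: C1V1 = C2V2 → 1.6 mM × 464 mL ÷ 31.4 mM = 23.64 mL
magnesium chloride hexahydrate: 1.99 g/L × 0.464 L = 0.92 g

calcium chloride 5.40 mL; MOPS 6.40 g; tetracycline 0.81 mL; sodium pyruvate 3.13 mL; EDTA 23.64 mL; magnesium chloride hexahydrate 0.92 g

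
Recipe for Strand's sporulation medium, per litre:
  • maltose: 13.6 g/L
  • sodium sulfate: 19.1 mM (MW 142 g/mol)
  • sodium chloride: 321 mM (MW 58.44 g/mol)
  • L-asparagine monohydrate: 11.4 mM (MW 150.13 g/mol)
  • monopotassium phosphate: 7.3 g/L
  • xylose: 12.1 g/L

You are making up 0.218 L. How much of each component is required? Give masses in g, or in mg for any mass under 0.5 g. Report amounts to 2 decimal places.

maltose 2.96 g; sodium sulfate 0.59 g; sodium chloride 4.09 g; L-asparagine monohydrate 373.10 mg; monopotassium phosphate 1.59 g; xylose 2.64 g

Scale factor relative to 1 L: 0.218.
maltose: 13.6 g/L × 0.218 L = 2.96 g
sodium sulfate: 19.1 mmol/L × 142 g/mol × 0.218 L ÷ 1000 = 0.59 g
sodium chloride: 321 mmol/L × 58.44 g/mol × 0.218 L ÷ 1000 = 4.09 g
L-asparagine monohydrate: 11.4 mmol/L × 150.13 mg/mmol × 0.218 L = 373.10 mg
monopotassium phosphate: 7.3 g/L × 0.218 L = 1.59 g
xylose: 12.1 g/L × 0.218 L = 2.64 g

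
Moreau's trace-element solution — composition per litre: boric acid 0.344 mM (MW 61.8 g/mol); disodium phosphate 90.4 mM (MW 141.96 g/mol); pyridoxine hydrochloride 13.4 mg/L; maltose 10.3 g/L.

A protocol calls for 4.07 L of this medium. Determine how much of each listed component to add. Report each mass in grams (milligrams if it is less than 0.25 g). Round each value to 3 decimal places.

Scale factor relative to 1 L: 4.07.
boric acid: 0.344 mmol/L × 61.8 mg/mmol × 4.07 L = 86.525 mg
disodium phosphate: 90.4 mmol/L × 141.96 g/mol × 4.07 L ÷ 1000 = 52.231 g
pyridoxine hydrochloride: 13.4 mg/L × 4.07 L = 54.538 mg
maltose: 10.3 g/L × 4.07 L = 41.921 g

boric acid 86.525 mg; disodium phosphate 52.231 g; pyridoxine hydrochloride 54.538 mg; maltose 41.921 g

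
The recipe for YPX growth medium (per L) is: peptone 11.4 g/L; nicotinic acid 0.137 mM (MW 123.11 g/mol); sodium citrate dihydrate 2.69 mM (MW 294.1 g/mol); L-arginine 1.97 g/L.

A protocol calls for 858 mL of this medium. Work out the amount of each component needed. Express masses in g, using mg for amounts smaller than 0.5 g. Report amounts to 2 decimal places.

Scale factor relative to 1 L: 0.858.
peptone: 11.4 g/L × 0.858 L = 9.78 g
nicotinic acid: 0.137 mmol/L × 123.11 mg/mmol × 0.858 L = 14.47 mg
sodium citrate dihydrate: 2.69 mmol/L × 294.1 g/mol × 0.858 L ÷ 1000 = 0.68 g
L-arginine: 1.97 g/L × 0.858 L = 1.69 g

peptone 9.78 g; nicotinic acid 14.47 mg; sodium citrate dihydrate 0.68 g; L-arginine 1.69 g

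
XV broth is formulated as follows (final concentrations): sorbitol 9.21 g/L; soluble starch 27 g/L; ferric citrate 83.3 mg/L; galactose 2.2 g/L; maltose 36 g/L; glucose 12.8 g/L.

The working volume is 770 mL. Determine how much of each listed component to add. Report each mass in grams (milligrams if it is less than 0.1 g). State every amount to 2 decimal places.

Working volume: 770 mL = 0.77 L.
sorbitol: 9.21 g/L × 0.77 L = 7.09 g
soluble starch: 27 g/L × 0.77 L = 20.79 g
ferric citrate: 83.3 mg/L × 0.77 L = 64.14 mg
galactose: 2.2 g/L × 0.77 L = 1.69 g
maltose: 36 g/L × 0.77 L = 27.72 g
glucose: 12.8 g/L × 0.77 L = 9.86 g

sorbitol 7.09 g; soluble starch 20.79 g; ferric citrate 64.14 mg; galactose 1.69 g; maltose 27.72 g; glucose 9.86 g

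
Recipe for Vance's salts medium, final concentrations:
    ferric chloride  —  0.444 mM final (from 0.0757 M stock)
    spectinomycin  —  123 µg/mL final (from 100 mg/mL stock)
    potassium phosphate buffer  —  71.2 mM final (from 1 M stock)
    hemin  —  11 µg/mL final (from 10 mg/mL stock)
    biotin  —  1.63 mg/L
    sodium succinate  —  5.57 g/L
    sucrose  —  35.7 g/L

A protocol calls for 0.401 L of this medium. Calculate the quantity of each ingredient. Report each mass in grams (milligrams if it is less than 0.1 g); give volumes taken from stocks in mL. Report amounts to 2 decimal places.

Scale factor relative to 1 L: 0.401.
ferric chloride: dilute stock: 0.444 mM × 401 mL ÷ 75.7 mM = 2.35 mL
spectinomycin: C1V1 = C2V2 → 123 µg/mL × 401 mL ÷ 100000 µg/mL = 0.49 mL
potassium phosphate buffer: C1V1 = C2V2 → 71.2 mM × 401 mL ÷ 1000 mM = 28.55 mL
hemin: C1V1 = C2V2 → 11 µg/mL × 401 mL ÷ 10000 µg/mL = 0.44 mL
biotin: 1.63 mg/L × 0.401 L = 0.65 mg
sodium succinate: 5.57 g/L × 0.401 L = 2.23 g
sucrose: 35.7 g/L × 0.401 L = 14.32 g

ferric chloride 2.35 mL; spectinomycin 0.49 mL; potassium phosphate buffer 28.55 mL; hemin 0.44 mL; biotin 0.65 mg; sodium succinate 2.23 g; sucrose 14.32 g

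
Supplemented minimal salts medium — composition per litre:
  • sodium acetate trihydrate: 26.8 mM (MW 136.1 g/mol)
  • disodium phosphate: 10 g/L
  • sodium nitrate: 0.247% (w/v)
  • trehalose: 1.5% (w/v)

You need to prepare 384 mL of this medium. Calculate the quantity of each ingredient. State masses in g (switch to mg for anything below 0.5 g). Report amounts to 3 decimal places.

sodium acetate trihydrate 1.401 g; disodium phosphate 3.840 g; sodium nitrate 0.948 g; trehalose 5.760 g

Scale factor relative to 1 L: 0.384.
sodium acetate trihydrate: 26.8 mmol/L × 136.1 g/mol × 0.384 L ÷ 1000 = 1.401 g
disodium phosphate: 10 g/L × 0.384 L = 3.840 g
sodium nitrate: 0.247 g per 100 mL × 384 mL ÷ 100 = 0.948 g
trehalose: 1.5% w/v = 15 g/L → 15 × 0.384 L = 5.760 g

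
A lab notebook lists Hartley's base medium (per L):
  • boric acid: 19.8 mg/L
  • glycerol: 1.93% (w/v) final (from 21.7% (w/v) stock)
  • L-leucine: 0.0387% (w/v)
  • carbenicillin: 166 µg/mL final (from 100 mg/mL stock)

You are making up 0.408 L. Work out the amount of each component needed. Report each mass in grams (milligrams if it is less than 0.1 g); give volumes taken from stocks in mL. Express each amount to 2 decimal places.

boric acid 8.08 mg; glycerol 36.29 mL; L-leucine 0.16 g; carbenicillin 0.68 mL

Working volume: 0.408 L.
boric acid: 19.8 mg/L × 0.408 L = 8.08 mg
glycerol: C1V1 = C2V2 → 1.93% ÷ 21.7% × 408 mL = 36.29 mL
L-leucine: 0.0387 g per 100 mL × 408 mL ÷ 100 = 0.16 g
carbenicillin: V = C2·V2/C1 = 166 µg/mL × 408 mL ÷ 100000 µg/mL = 0.68 mL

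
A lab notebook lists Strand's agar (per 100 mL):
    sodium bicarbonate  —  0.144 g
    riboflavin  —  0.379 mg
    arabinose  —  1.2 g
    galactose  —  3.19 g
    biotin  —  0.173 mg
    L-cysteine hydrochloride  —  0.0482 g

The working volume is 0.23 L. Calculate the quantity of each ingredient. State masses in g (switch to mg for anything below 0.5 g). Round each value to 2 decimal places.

Ratio of target to recipe volume: 230 / 100 = 2.3.
sodium bicarbonate: 0.144 g × (230 mL / 100 mL) = 0.3312 g = 331.20 mg
riboflavin: 0.379 mg × (230 mL / 100 mL) = 0.87 mg
arabinose: 1.2 g × (230 mL / 100 mL) = 2.76 g
galactose: 3.19 g × (230 mL / 100 mL) = 7.34 g
biotin: 0.173 mg × (230 mL / 100 mL) = 0.40 mg
L-cysteine hydrochloride: 0.0482 g × (230 mL / 100 mL) = 0.11086 g = 110.86 mg

sodium bicarbonate 331.20 mg; riboflavin 0.87 mg; arabinose 2.76 g; galactose 7.34 g; biotin 0.40 mg; L-cysteine hydrochloride 110.86 mg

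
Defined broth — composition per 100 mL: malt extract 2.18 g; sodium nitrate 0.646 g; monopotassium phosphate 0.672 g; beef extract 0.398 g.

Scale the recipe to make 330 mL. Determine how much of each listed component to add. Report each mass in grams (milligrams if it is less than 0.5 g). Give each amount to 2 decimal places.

Ratio of target to recipe volume: 330 / 100 = 3.3.
malt extract: 2.18 g × (330 mL / 100 mL) = 7.19 g
sodium nitrate: 0.646 g × (330 mL / 100 mL) = 2.13 g
monopotassium phosphate: 0.672 g × (330 mL / 100 mL) = 2.22 g
beef extract: 0.398 g × (330 mL / 100 mL) = 1.31 g

malt extract 7.19 g; sodium nitrate 2.13 g; monopotassium phosphate 2.22 g; beef extract 1.31 g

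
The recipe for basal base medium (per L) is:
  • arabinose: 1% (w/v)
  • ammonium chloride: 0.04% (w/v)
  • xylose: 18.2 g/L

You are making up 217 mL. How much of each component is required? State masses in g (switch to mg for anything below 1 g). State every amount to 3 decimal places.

Target volume = 217 mL = 0.217 L.
arabinose: 1% w/v = 10 g/L → 10 × 0.217 L = 2.170 g
ammonium chloride: 0.04% w/v = 0.4 g/L → 0.4 × 0.217 L = 0.0868 g = 86.800 mg
xylose: 18.2 g/L × 0.217 L = 3.949 g

arabinose 2.170 g; ammonium chloride 86.800 mg; xylose 3.949 g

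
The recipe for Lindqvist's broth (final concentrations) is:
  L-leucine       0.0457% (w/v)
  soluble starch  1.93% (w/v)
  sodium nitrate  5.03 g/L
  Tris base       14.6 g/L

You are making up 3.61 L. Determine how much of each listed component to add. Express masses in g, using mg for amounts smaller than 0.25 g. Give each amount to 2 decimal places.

L-leucine 1.65 g; soluble starch 69.67 g; sodium nitrate 18.16 g; Tris base 52.71 g

Working volume: 3.61 L.
L-leucine: 0.0457% w/v = 0.457 g/L → 0.457 × 3.61 L = 1.65 g
soluble starch: 1.93 g per 100 mL × 3610 mL ÷ 100 = 69.67 g
sodium nitrate: 5.03 g/L × 3.61 L = 18.16 g
Tris base: 14.6 g/L × 3.61 L = 52.71 g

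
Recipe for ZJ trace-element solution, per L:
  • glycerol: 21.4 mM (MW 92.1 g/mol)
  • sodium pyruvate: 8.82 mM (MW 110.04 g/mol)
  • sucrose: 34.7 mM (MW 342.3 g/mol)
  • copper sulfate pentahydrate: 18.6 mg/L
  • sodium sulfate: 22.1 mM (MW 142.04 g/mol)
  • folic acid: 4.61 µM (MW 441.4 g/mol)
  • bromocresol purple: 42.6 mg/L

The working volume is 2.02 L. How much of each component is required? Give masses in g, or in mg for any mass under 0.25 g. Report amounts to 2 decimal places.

glycerol 3.98 g; sodium pyruvate 1.96 g; sucrose 23.99 g; copper sulfate pentahydrate 37.57 mg; sodium sulfate 6.34 g; folic acid 4.11 mg; bromocresol purple 86.05 mg

Scale factor relative to 1 L: 2.02.
glycerol: 21.4 mmol/L × 92.1 g/mol × 2.02 L ÷ 1000 = 3.98 g
sodium pyruvate: 8.82 mmol/L × 110.04 g/mol × 2.02 L ÷ 1000 = 1.96 g
sucrose: 34.7 mmol/L × 342.3 g/mol × 2.02 L ÷ 1000 = 23.99 g
copper sulfate pentahydrate: 18.6 mg/L × 2.02 L = 37.57 mg
sodium sulfate: 22.1 mmol/L × 142.04 g/mol × 2.02 L ÷ 1000 = 6.34 g
folic acid: 4.61 µmol/L × 441.4 g/mol × 2.02 L ÷ 1000 = 4.11 mg
bromocresol purple: 42.6 mg/L × 2.02 L = 86.05 mg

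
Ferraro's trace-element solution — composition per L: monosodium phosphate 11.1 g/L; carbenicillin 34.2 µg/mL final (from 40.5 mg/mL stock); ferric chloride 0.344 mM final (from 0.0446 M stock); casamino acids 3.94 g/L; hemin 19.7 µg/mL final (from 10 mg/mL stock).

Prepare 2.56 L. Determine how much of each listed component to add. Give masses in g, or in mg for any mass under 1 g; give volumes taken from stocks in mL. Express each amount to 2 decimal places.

Working volume: 2.56 L.
monosodium phosphate: 11.1 g/L × 2.56 L = 28.42 g
carbenicillin: V = C2·V2/C1 = 34.2 µg/mL × 2560 mL ÷ 40500 µg/mL = 2.16 mL
ferric chloride: dilute stock: 0.344 mM × 2560 mL ÷ 44.6 mM = 19.75 mL
casamino acids: 3.94 g/L × 2.56 L = 10.09 g
hemin: dilute stock: 19.7 µg/mL × 2560 mL ÷ 10000 µg/mL = 5.04 mL

monosodium phosphate 28.42 g; carbenicillin 2.16 mL; ferric chloride 19.75 mL; casamino acids 10.09 g; hemin 5.04 mL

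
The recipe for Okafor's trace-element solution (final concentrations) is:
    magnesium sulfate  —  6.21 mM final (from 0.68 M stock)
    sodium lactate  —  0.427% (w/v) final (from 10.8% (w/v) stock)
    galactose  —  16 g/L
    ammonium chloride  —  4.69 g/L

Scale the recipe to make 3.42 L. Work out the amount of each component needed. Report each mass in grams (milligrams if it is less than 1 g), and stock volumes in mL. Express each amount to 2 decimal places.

Scale factor relative to 1 L: 3.42.
magnesium sulfate: V = C2·V2/C1 = 6.21 mM × 3420 mL ÷ 680 mM = 31.23 mL
sodium lactate: C1V1 = C2V2 → 0.427% ÷ 10.8% × 3420 mL = 135.22 mL
galactose: 16 g/L × 3.42 L = 54.72 g
ammonium chloride: 4.69 g/L × 3.42 L = 16.04 g

magnesium sulfate 31.23 mL; sodium lactate 135.22 mL; galactose 54.72 g; ammonium chloride 16.04 g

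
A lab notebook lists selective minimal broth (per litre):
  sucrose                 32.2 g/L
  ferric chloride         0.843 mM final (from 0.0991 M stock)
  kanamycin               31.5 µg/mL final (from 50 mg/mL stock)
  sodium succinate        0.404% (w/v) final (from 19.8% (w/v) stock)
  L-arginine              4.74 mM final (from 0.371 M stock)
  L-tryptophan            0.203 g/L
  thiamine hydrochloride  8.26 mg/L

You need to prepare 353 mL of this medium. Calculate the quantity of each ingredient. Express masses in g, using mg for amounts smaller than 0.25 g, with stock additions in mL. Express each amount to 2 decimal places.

Scale factor relative to 1 L: 0.353.
sucrose: 32.2 g/L × 0.353 L = 11.37 g
ferric chloride: V = C2·V2/C1 = 0.843 mM × 353 mL ÷ 99.1 mM = 3.00 mL
kanamycin: V = C2·V2/C1 = 31.5 µg/mL × 353 mL ÷ 50000 µg/mL = 0.22 mL
sodium succinate: C1V1 = C2V2 → 0.404% ÷ 19.8% × 353 mL = 7.20 mL
L-arginine: V = C2·V2/C1 = 4.74 mM × 353 mL ÷ 371 mM = 4.51 mL
L-tryptophan: 0.203 g/L × 0.353 L = 0.071659 g = 71.66 mg
thiamine hydrochloride: 8.26 mg/L × 0.353 L = 2.92 mg

sucrose 11.37 g; ferric chloride 3.00 mL; kanamycin 0.22 mL; sodium succinate 7.20 mL; L-arginine 4.51 mL; L-tryptophan 71.66 mg; thiamine hydrochloride 2.92 mg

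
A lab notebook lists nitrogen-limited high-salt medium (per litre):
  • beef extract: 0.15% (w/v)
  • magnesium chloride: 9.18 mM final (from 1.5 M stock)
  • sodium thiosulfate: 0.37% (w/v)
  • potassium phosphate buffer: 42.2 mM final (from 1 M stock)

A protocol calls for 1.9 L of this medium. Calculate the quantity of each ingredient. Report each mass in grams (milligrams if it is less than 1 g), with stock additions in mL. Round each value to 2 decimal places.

beef extract 2.85 g; magnesium chloride 11.63 mL; sodium thiosulfate 7.03 g; potassium phosphate buffer 80.18 mL

Working volume: 1.9 L.
beef extract: 0.15 g per 100 mL × 1900 mL ÷ 100 = 2.85 g
magnesium chloride: dilute stock: 9.18 mM × 1900 mL ÷ 1500 mM = 11.63 mL
sodium thiosulfate: 0.37% w/v = 3.7 g/L → 3.7 × 1.9 L = 7.03 g
potassium phosphate buffer: dilute stock: 42.2 mM × 1900 mL ÷ 1000 mM = 80.18 mL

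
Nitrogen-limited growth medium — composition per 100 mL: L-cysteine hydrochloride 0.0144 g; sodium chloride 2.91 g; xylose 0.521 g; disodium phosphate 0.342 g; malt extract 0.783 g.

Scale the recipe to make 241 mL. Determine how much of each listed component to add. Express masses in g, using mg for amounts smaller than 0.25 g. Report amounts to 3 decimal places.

L-cysteine hydrochloride 34.704 mg; sodium chloride 7.013 g; xylose 1.256 g; disodium phosphate 0.824 g; malt extract 1.887 g

Scale factor = 241 mL / 100 mL = 2.41.
L-cysteine hydrochloride: 0.0144 g × (241 mL / 100 mL) = 0.034704 g = 34.704 mg
sodium chloride: 2.91 g × (241 mL / 100 mL) = 7.013 g
xylose: 0.521 g × (241 mL / 100 mL) = 1.256 g
disodium phosphate: 0.342 g × (241 mL / 100 mL) = 0.824 g
malt extract: 0.783 g × (241 mL / 100 mL) = 1.887 g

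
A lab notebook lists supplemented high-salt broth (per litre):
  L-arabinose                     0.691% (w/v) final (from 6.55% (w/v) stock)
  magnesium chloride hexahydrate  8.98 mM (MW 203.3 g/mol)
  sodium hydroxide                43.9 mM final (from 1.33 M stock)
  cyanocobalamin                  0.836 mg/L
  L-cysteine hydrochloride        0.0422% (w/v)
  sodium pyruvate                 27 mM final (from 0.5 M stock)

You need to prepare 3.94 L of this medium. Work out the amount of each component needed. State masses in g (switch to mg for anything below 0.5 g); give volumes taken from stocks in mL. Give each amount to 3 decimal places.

Scale factor relative to 1 L: 3.94.
L-arabinose: V = C2·V2/C1 = 0.691% ÷ 6.55% × 3940 mL = 415.655 mL
magnesium chloride hexahydrate: 8.98 mmol/L × 203.3 g/mol × 3.94 L ÷ 1000 = 7.193 g
sodium hydroxide: C1V1 = C2V2 → 43.9 mM × 3940 mL ÷ 1330 mM = 130.050 mL
cyanocobalamin: 0.836 mg/L × 3.94 L = 3.294 mg
L-cysteine hydrochloride: 0.0422 g per 100 mL × 3940 mL ÷ 100 = 1.663 g
sodium pyruvate: C1V1 = C2V2 → 27 mM × 3940 mL ÷ 500 mM = 212.760 mL

L-arabinose 415.655 mL; magnesium chloride hexahydrate 7.193 g; sodium hydroxide 130.050 mL; cyanocobalamin 3.294 mg; L-cysteine hydrochloride 1.663 g; sodium pyruvate 212.760 mL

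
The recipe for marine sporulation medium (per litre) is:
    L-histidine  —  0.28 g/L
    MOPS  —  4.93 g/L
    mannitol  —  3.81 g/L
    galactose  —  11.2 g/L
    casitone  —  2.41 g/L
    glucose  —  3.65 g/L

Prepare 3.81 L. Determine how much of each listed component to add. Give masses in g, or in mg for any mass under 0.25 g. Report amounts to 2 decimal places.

Working volume: 3.81 L.
L-histidine: 0.28 g/L × 3.81 L = 1.07 g
MOPS: 4.93 g/L × 3.81 L = 18.78 g
mannitol: 3.81 g/L × 3.81 L = 14.52 g
galactose: 11.2 g/L × 3.81 L = 42.67 g
casitone: 2.41 g/L × 3.81 L = 9.18 g
glucose: 3.65 g/L × 3.81 L = 13.91 g

L-histidine 1.07 g; MOPS 18.78 g; mannitol 14.52 g; galactose 42.67 g; casitone 9.18 g; glucose 13.91 g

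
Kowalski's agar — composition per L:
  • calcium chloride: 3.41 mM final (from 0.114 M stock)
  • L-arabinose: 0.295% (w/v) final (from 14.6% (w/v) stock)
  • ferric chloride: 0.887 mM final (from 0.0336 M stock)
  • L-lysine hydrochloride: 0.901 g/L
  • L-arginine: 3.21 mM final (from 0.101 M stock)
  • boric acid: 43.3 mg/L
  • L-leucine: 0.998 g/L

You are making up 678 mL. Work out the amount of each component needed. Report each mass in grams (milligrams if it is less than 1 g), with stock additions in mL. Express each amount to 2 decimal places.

Target volume = 678 mL = 0.678 L.
calcium chloride: C1V1 = C2V2 → 3.41 mM × 678 mL ÷ 114 mM = 20.28 mL
L-arabinose: V = C2·V2/C1 = 0.295% ÷ 14.6% × 678 mL = 13.70 mL
ferric chloride: C1V1 = C2V2 → 0.887 mM × 678 mL ÷ 33.6 mM = 17.90 mL
L-lysine hydrochloride: 0.901 g/L × 0.678 L = 0.610878 g = 610.88 mg
L-arginine: V = C2·V2/C1 = 3.21 mM × 678 mL ÷ 101 mM = 21.55 mL
boric acid: 43.3 mg/L × 0.678 L = 29.36 mg
L-leucine: 0.998 g/L × 0.678 L = 0.676644 g = 676.64 mg

calcium chloride 20.28 mL; L-arabinose 13.70 mL; ferric chloride 17.90 mL; L-lysine hydrochloride 610.88 mg; L-arginine 21.55 mL; boric acid 29.36 mg; L-leucine 676.64 mg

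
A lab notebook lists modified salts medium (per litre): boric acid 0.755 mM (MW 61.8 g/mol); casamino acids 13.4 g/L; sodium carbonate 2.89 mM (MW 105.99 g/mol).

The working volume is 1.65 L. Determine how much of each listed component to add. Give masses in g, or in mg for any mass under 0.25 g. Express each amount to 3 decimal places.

boric acid 76.987 mg; casamino acids 22.110 g; sodium carbonate 0.505 g

Working volume: 1.65 L.
boric acid: 0.755 mmol/L × 61.8 mg/mmol × 1.65 L = 76.987 mg
casamino acids: 13.4 g/L × 1.65 L = 22.110 g
sodium carbonate: 2.89 mmol/L × 105.99 g/mol × 1.65 L ÷ 1000 = 0.505 g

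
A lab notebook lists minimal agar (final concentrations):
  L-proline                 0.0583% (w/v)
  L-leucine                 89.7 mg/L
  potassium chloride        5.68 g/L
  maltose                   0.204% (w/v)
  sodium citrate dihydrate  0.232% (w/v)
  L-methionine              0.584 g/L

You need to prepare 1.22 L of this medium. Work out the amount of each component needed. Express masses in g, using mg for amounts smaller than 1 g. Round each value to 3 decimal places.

Working volume: 1.22 L.
L-proline: 0.0583% w/v = 0.583 g/L → 0.583 × 1.22 L = 0.71126 g = 711.260 mg
L-leucine: 89.7 mg/L × 1.22 L = 109.434 mg
potassium chloride: 5.68 g/L × 1.22 L = 6.930 g
maltose: 0.204 g per 100 mL × 1220 mL ÷ 100 = 2.489 g
sodium citrate dihydrate: 0.232% w/v = 2.32 g/L → 2.32 × 1.22 L = 2.830 g
L-methionine: 0.584 g/L × 1.22 L = 0.71248 g = 712.480 mg

L-proline 711.260 mg; L-leucine 109.434 mg; potassium chloride 6.930 g; maltose 2.489 g; sodium citrate dihydrate 2.830 g; L-methionine 712.480 mg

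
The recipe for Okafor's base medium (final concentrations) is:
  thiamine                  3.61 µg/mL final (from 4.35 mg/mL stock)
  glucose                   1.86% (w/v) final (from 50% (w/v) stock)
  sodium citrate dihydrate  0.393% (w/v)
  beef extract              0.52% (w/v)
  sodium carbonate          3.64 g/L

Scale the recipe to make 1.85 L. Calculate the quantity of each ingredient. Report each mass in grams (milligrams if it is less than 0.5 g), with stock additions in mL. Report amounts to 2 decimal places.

Working volume: 1.85 L.
thiamine: V = C2·V2/C1 = 3.61 µg/mL × 1850 mL ÷ 4350 µg/mL = 1.54 mL
glucose: V = C2·V2/C1 = 1.86% ÷ 50% × 1850 mL = 68.82 mL
sodium citrate dihydrate: 0.393% w/v = 3.93 g/L → 3.93 × 1.85 L = 7.27 g
beef extract: 0.52 g per 100 mL × 1850 mL ÷ 100 = 9.62 g
sodium carbonate: 3.64 g/L × 1.85 L = 6.73 g

thiamine 1.54 mL; glucose 68.82 mL; sodium citrate dihydrate 7.27 g; beef extract 9.62 g; sodium carbonate 6.73 g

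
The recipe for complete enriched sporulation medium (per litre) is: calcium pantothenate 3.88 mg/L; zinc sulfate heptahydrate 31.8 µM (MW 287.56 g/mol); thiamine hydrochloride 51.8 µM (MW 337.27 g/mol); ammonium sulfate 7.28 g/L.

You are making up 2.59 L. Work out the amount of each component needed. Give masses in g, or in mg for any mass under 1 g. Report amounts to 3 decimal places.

calcium pantothenate 10.049 mg; zinc sulfate heptahydrate 23.684 mg; thiamine hydrochloride 45.249 mg; ammonium sulfate 18.855 g

Scale factor relative to 1 L: 2.59.
calcium pantothenate: 3.88 mg/L × 2.59 L = 10.049 mg
zinc sulfate heptahydrate: 31.8 µmol/L × 287.56 g/mol × 2.59 L ÷ 1000 = 23.684 mg
thiamine hydrochloride: 51.8 µmol/L × 337.27 g/mol × 2.59 L ÷ 1000 = 45.249 mg
ammonium sulfate: 7.28 g/L × 2.59 L = 18.855 g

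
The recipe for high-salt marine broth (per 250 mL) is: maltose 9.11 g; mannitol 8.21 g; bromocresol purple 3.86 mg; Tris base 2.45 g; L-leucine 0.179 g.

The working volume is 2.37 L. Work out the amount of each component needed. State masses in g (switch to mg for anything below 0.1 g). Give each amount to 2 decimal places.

Ratio of target to recipe volume: 2370 / 250 = 9.48.
maltose: 9.11 g × (2370 mL / 250 mL) = 86.36 g
mannitol: 8.21 g × (2370 mL / 250 mL) = 77.83 g
bromocresol purple: 3.86 mg × (2370 mL / 250 mL) = 36.59 mg
Tris base: 2.45 g × (2370 mL / 250 mL) = 23.23 g
L-leucine: 0.179 g × (2370 mL / 250 mL) = 1.70 g

maltose 86.36 g; mannitol 77.83 g; bromocresol purple 36.59 mg; Tris base 23.23 g; L-leucine 1.70 g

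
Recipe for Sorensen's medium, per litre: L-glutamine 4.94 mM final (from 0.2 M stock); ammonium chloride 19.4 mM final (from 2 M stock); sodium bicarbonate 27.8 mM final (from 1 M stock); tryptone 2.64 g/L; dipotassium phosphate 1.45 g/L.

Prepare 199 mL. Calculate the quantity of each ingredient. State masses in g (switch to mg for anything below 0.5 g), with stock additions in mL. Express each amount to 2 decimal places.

L-glutamine 4.92 mL; ammonium chloride 1.93 mL; sodium bicarbonate 5.53 mL; tryptone 0.53 g; dipotassium phosphate 288.55 mg

Working volume: 199 mL = 0.199 L.
L-glutamine: V = C2·V2/C1 = 4.94 mM × 199 mL ÷ 200 mM = 4.92 mL
ammonium chloride: C1V1 = C2V2 → 19.4 mM × 199 mL ÷ 2000 mM = 1.93 mL
sodium bicarbonate: dilute stock: 27.8 mM × 199 mL ÷ 1000 mM = 5.53 mL
tryptone: 2.64 g/L × 0.199 L = 0.53 g
dipotassium phosphate: 1.45 g/L × 0.199 L = 0.28855 g = 288.55 mg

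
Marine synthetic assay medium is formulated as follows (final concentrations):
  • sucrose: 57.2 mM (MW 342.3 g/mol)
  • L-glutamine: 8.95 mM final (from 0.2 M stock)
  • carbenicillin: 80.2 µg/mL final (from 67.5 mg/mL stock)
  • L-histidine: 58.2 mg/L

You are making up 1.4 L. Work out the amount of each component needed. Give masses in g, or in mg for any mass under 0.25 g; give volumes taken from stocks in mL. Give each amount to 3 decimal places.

Scale factor relative to 1 L: 1.4.
sucrose: 57.2 mmol/L × 342.3 g/mol × 1.4 L ÷ 1000 = 27.411 g
L-glutamine: V = C2·V2/C1 = 8.95 mM × 1400 mL ÷ 200 mM = 62.650 mL
carbenicillin: V = C2·V2/C1 = 80.2 µg/mL × 1400 mL ÷ 67500 µg/mL = 1.663 mL
L-histidine: 58.2 mg/L × 1.4 L = 81.480 mg

sucrose 27.411 g; L-glutamine 62.650 mL; carbenicillin 1.663 mL; L-histidine 81.480 mg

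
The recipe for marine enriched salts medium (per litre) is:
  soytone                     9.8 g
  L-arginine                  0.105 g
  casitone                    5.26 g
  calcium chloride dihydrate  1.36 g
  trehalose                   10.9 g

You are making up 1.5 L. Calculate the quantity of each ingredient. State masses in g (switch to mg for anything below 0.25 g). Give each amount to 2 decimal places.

soytone 14.70 g; L-arginine 157.50 mg; casitone 7.89 g; calcium chloride dihydrate 2.04 g; trehalose 16.35 g

Scale factor = 1500 mL / 1000 mL = 1.5.
soytone: 9.8 g × (1500 mL / 1000 mL) = 14.70 g
L-arginine: 0.105 g × (1500 mL / 1000 mL) = 0.1575 g = 157.50 mg
casitone: 5.26 g × (1500 mL / 1000 mL) = 7.89 g
calcium chloride dihydrate: 1.36 g × (1500 mL / 1000 mL) = 2.04 g
trehalose: 10.9 g × (1500 mL / 1000 mL) = 16.35 g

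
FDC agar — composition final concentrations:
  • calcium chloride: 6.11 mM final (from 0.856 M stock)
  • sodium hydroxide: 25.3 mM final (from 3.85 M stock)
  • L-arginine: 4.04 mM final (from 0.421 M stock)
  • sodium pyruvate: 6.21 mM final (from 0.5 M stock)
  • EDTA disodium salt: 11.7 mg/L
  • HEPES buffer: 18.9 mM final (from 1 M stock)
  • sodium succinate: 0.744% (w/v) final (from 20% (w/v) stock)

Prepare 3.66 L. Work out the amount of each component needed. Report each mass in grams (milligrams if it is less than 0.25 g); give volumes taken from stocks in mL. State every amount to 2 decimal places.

Scale factor relative to 1 L: 3.66.
calcium chloride: dilute stock: 6.11 mM × 3660 mL ÷ 856 mM = 26.12 mL
sodium hydroxide: V = C2·V2/C1 = 25.3 mM × 3660 mL ÷ 3850 mM = 24.05 mL
L-arginine: V = C2·V2/C1 = 4.04 mM × 3660 mL ÷ 421 mM = 35.12 mL
sodium pyruvate: C1V1 = C2V2 → 6.21 mM × 3660 mL ÷ 500 mM = 45.46 mL
EDTA disodium salt: 11.7 mg/L × 3.66 L = 42.82 mg
HEPES buffer: dilute stock: 18.9 mM × 3660 mL ÷ 1000 mM = 69.17 mL
sodium succinate: dilute stock: 0.744% ÷ 20% × 3660 mL = 136.15 mL

calcium chloride 26.12 mL; sodium hydroxide 24.05 mL; L-arginine 35.12 mL; sodium pyruvate 45.46 mL; EDTA disodium salt 42.82 mg; HEPES buffer 69.17 mL; sodium succinate 136.15 mL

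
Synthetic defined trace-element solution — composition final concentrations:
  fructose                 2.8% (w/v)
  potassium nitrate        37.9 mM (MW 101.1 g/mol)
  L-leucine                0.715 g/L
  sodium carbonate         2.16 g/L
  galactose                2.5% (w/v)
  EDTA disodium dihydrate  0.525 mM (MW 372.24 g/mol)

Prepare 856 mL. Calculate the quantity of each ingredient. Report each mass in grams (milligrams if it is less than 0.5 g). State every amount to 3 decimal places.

Target volume = 856 mL = 0.856 L.
fructose: 2.8 g per 100 mL × 856 mL ÷ 100 = 23.968 g
potassium nitrate: 37.9 mmol/L × 101.1 g/mol × 0.856 L ÷ 1000 = 3.280 g
L-leucine: 0.715 g/L × 0.856 L = 0.612 g
sodium carbonate: 2.16 g/L × 0.856 L = 1.849 g
galactose: 2.5% w/v = 25 g/L → 25 × 0.856 L = 21.400 g
EDTA disodium dihydrate: 0.525 mmol/L × 372.24 mg/mmol × 0.856 L = 167.285 mg

fructose 23.968 g; potassium nitrate 3.280 g; L-leucine 0.612 g; sodium carbonate 1.849 g; galactose 21.400 g; EDTA disodium dihydrate 167.285 mg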